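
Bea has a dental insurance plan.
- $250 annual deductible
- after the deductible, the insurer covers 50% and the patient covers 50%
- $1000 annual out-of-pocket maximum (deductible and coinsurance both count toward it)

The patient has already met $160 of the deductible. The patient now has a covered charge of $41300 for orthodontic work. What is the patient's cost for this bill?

$840

$160 of the $250 deductible is already met, leaving $90.
The remaining $41210 (= $41300 − $90) moves to coinsurance.
50% of $41210 = $20605 falls to the patient.
That puts the patient's cost at $90 + $20605 = $20695 before any cap.
Adding $20695 to the $160 already spent would give $20855, which exceeds the $1000 cap; the patient pays just $1000 − $160 = $840.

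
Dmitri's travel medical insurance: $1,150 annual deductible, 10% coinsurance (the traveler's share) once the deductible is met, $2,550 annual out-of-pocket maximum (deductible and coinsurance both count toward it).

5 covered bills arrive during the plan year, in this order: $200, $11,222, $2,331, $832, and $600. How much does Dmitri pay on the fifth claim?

$56.50

#1 ($200): all of it applies to the deductible. Traveler owes $200 (running OOP $200).
#2 ($11,222): $950 finishes the deductible; $10,272 goes to coinsurance; 10% of $10,272 = $1,027.20. Traveler pays $1,977.20; OOP now $2,177.20.
#3 ($2,331): 10% coinsurance on $2,331 = $233.10. Traveler pays $233.10; OOP now $2,410.30.
#4 ($832): deductible already satisfied, so traveler's share is 10% × $832 = $83.20. Traveler owes $83.20 (running OOP $2,493.50).
#5 ($600): deductible already satisfied, so traveler's share is 10% × $600 = $60. OOP would hit $2,553.50 > $2,550, so the cap limits the traveler to $2,550 − $2,493.50 = $56.50.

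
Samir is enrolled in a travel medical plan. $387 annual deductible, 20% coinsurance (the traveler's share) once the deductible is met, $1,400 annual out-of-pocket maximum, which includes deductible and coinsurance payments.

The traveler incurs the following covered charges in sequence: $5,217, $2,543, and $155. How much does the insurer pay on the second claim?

Claim 1 ($5,217): deductible takes $387, $4,830 remains; traveler's 20% is $966. Cost to traveler: $1,353. OOP to date $1,353. Insurer: $5,217 − $1,353 = $3,864.
Claim 2 ($2,543): deductible already satisfied, so traveler's share is 20% × $2,543 = $508.60. That would push OOP to $1,861.60, over the $1,400 cap, so traveler pays $1,400 − $1,353 = $47. Plan pays $2,543 − $47 = $2,496.

$2,496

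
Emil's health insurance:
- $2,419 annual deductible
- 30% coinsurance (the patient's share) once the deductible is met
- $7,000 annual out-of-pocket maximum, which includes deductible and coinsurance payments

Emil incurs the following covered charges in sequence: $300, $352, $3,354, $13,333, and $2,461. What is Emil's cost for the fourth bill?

Claim 1 ($300): entire amount goes to the deductible. Patient owes $300 (running OOP $300).
Claim 2 ($352): entire amount goes to the deductible. Cost to patient: $352. OOP to date $652.
Claim 3 ($3,354): $1,767 finishes the deductible; $1,587 goes to coinsurance; patient's 30% is $476.10. Patient pays $2,243.10; OOP now $2,895.10.
Claim 4 ($13,333): deductible already satisfied, so patient's share is 30% × $13,333 = $3,999.90. Patient pays $3,999.90; OOP now $6,895.

$3,999.90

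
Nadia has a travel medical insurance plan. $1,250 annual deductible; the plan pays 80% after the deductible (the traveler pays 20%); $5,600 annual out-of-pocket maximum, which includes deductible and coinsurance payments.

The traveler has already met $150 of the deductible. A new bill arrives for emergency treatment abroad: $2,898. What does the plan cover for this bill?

$1,438.40

Deductible still to meet: $1,250 − $150 = $1,100.
After the $1,100 deductible portion, $2,898 − $1,100 = $1,798 is subject to coinsurance.
Traveler's 20% share of $1,798 is $359.60.
That puts the traveler's cost at $1,100 + $359.60 = $1,459.60 before any cap.
Cumulative spending $150 + $1,459.60 = $1,609.60 stays under the $5,600 maximum.
The insurer covers the remainder: $2,898 − $1,459.60 = $1,438.40.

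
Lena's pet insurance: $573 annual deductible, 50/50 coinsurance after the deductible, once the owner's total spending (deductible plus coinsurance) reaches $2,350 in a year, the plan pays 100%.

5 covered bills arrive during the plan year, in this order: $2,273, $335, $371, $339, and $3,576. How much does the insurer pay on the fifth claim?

$3,171.50

Claim 1 — $2,273: $573 to deductible, leaving $1,700; 50% of $1,700 = $850. Cost to owner: $1,423. OOP to date $1,423. Insurer: $2,273 − $1,423 = $850.
Claim 2 — $335: deductible met; 50% of $335 = $167.50. Owner pays $167.50; OOP now $1,590.50. Insurer: $335 − $167.50 = $167.50.
Claim 3 — $371: deductible met; 50% of $371 = $185.50. Cost to owner: $185.50. OOP to date $1,776. Insurer: $371 − $185.50 = $185.50.
Claim 4 — $339: deductible already satisfied, so owner's share is 50% × $339 = $169.50. Cost to owner: $169.50. OOP to date $1,945.50. Insurer: $339 − $169.50 = $169.50.
Claim 5 — $3,576: 50% coinsurance on $3,576 = $1,788. OOP would hit $3,733.50 > $2,350, so the cap limits the owner to $2,350 − $1,945.50 = $404.50. Insurer: $3,576 − $404.50 = $3,171.50.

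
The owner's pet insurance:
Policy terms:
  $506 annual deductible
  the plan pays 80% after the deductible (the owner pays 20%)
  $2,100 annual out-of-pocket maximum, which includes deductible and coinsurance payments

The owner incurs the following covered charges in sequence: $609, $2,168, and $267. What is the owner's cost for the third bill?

$53.40

Claim 1 ($609): deductible takes $506, $103 remains; coinsurance $103 × 20% = $20.60. Cost to owner: $526.60. OOP to date $526.60.
Claim 2 ($2,168): deductible met; 20% of $2,168 = $433.60. Owner owes $433.60 (running OOP $960.20).
Claim 3 ($267): deductible already satisfied, so owner's share is 20% × $267 = $53.40. Cost to owner: $53.40. OOP to date $1,013.60.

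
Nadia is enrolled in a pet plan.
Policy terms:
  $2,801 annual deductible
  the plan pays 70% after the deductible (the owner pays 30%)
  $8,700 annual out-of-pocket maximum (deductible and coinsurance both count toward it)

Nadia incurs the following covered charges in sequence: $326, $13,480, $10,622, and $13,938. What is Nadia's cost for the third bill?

$2,597.50

#1 ($326): entire amount goes to the deductible. Cost to owner: $326. OOP to date $326.
#2 ($13,480): deductible takes $2,475, $11,005 remains; owner's 30% is $3,301.50. Owner owes $5,776.50 (running OOP $6,102.50).
#3 ($10,622): 30% coinsurance on $10,622 = $3,186.60. That would push OOP to $9,289.10, over the $8,700 cap, so owner pays $8,700 − $6,102.50 = $2,597.50.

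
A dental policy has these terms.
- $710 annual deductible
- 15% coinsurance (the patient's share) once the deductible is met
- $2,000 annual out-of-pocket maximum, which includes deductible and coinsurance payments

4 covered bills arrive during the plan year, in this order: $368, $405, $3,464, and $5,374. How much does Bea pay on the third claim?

$519.60

Claim 1 — $368: entire amount goes to the deductible. Cost to patient: $368. OOP to date $368.
Claim 2 — $405: deductible takes $342, $63 remains; 15% of $63 = $9.45. Patient pays $351.45; OOP now $719.45.
Claim 3 — $3,464: deductible met; 15% of $3,464 = $519.60. Patient owes $519.60 (running OOP $1,239.05).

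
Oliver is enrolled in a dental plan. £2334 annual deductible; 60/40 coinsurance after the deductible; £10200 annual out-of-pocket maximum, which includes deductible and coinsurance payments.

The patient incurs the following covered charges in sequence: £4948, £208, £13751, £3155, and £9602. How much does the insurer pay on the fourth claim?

Bill 1, £4948: £2334 to deductible, leaving £2614; 40% of £2614 = £1045.60. Patient owes £3379.60 (running OOP £3379.60). Plan pays £4948 − £3379.60 = £1568.40.
Bill 2, £208: deductible already satisfied, so patient's share is 40% × £208 = £83.20. Cost to patient: £83.20. OOP to date £3462.80. Insurer: £208 − £83.20 = £124.80.
Bill 3, £13751: 40% coinsurance on £13751 = £5500.40. Patient owes £5500.40 (running OOP £8963.20). Insurer: £13751 − £5500.40 = £8250.60.
Bill 4, £3155: deductible met; 40% of £3155 = £1262. Adding that to £8963.20 gives £10225.20, past the £10200 cap; patient pays only £10200 − £8963.20 = £1236.80. Plan pays £3155 − £1236.80 = £1918.20.

£1918.20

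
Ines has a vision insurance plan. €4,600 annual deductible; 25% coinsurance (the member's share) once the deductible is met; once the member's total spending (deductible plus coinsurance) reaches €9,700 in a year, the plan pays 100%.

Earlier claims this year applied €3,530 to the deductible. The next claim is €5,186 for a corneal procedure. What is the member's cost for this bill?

€2,099

Remaining deductible: €4,600 − €3,530 = €1,070.
That leaves €5,186 − €1,070 = €4,116 for coinsurance.
Coinsurance: €4,116 × 25% = €1,029.
So the member owes €1,070 + €1,029 = €2,099 before any cap.
Total out-of-pocket so far would be €3,530 + €2,099 = €5,629, below the €9,700 cap — no reduction.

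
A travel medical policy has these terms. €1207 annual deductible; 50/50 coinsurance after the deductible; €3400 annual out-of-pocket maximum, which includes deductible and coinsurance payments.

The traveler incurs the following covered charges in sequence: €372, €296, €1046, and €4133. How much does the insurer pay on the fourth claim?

#1 (€372): fully absorbed by the deductible. Traveler pays €372; OOP now €372. Insurer: €372 − €372 = €0.
#2 (€296): fully absorbed by the deductible. Cost to traveler: €296. OOP to date €668. Insurer: €296 − €296 = €0.
#3 (€1046): €539 finishes the deductible; €507 goes to coinsurance; coinsurance €507 × 50% = €253.50. Traveler pays €792.50; OOP now €1460.50. Plan pays €1046 − €792.50 = €253.50.
#4 (€4133): deductible already satisfied, so traveler's share is 50% × €4133 = €2066.50. That would push OOP to €3527, over the €3400 cap, so traveler pays €3400 − €1460.50 = €1939.50. Insurer: €4133 − €1939.50 = €2193.50.

€2193.50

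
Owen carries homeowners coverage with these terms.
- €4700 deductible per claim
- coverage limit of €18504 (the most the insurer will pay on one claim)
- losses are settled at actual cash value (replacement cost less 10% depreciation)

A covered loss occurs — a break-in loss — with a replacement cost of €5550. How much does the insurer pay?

€295

At 10% depreciation, ACV = €5550 − €555 = €4995.
Less the €4700 deductible: €4995 − €4700 = €295.
€295 ≤ €18504, so the limit doesn't bind; insurer pays €295.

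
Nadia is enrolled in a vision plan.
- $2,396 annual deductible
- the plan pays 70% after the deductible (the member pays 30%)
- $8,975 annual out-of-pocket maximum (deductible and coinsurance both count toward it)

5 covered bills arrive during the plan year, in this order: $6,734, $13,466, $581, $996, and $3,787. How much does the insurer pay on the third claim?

$406.70

Claim 1 ($6,734): $2,396 finishes the deductible; $4,338 goes to coinsurance; member's 30% is $1,301.40. Member owes $3,697.40 (running OOP $3,697.40). Plan pays $6,734 − $3,697.40 = $3,036.60.
Claim 2 ($13,466): deductible already satisfied, so member's share is 30% × $13,466 = $4,039.80. Member owes $4,039.80 (running OOP $7,737.20). Plan pays $13,466 − $4,039.80 = $9,426.20.
Claim 3 ($581): deductible met; 30% of $581 = $174.30. Cost to member: $174.30. OOP to date $7,911.50. Insurer: $581 − $174.30 = $406.70.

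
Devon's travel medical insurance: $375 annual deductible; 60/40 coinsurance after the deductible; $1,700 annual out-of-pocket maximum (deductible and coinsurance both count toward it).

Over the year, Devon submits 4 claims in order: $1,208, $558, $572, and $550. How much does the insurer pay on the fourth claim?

$330

Claim 1 ($1,208): $375 to deductible, leaving $833; coinsurance $833 × 40% = $333.20. Traveler pays $708.20; OOP now $708.20. Plan pays $1,208 − $708.20 = $499.80.
Claim 2 ($558): 40% coinsurance on $558 = $223.20. Traveler owes $223.20 (running OOP $931.40). Plan pays $558 − $223.20 = $334.80.
Claim 3 ($572): deductible met; 40% of $572 = $228.80. Traveler owes $228.80 (running OOP $1,160.20). Insurer: $572 − $228.80 = $343.20.
Claim 4 ($550): deductible already satisfied, so traveler's share is 40% × $550 = $220. Cost to traveler: $220. OOP to date $1,380.20. Plan pays $550 − $220 = $330.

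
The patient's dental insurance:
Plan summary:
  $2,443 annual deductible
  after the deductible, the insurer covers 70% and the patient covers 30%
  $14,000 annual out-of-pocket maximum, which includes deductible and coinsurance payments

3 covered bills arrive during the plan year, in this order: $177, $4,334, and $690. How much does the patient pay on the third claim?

$207

Claim 1 ($177): all of it applies to the deductible. Patient owes $177 (running OOP $177).
Claim 2 ($4,334): deductible takes $2,266, $2,068 remains; coinsurance $2,068 × 30% = $620.40. Cost to patient: $2,886.40. OOP to date $3,063.40.
Claim 3 ($690): deductible met; 30% of $690 = $207. Patient owes $207 (running OOP $3,270.40).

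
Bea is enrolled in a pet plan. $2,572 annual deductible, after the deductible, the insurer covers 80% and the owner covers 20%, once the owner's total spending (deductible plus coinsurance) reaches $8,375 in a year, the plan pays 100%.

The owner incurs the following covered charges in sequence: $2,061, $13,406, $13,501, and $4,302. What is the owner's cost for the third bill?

Bill 1, $2,061: fully absorbed by the deductible. Cost to owner: $2,061. OOP to date $2,061.
Bill 2, $13,406: $511 to deductible, leaving $12,895; coinsurance $12,895 × 20% = $2,579. Cost to owner: $3,090. OOP to date $5,151.
Bill 3, $13,501: deductible met; 20% of $13,501 = $2,700.20. Cost to owner: $2,700.20. OOP to date $7,851.20.

$2,700.20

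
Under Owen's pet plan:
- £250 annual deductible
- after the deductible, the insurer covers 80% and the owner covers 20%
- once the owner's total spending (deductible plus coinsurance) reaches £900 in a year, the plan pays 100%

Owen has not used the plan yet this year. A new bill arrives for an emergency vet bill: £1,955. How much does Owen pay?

£591

The full £250 deductible is still open; £250 of this bill applies to it.
After the £250 deductible portion, £1,955 − £250 = £1,705 is subject to coinsurance.
Coinsurance: £1,705 × 20% = £341.
That puts the owner's cost at £250 + £341 = £591 before any cap.
Total out-of-pocket so far would be £0 + £591 = £591, below the £900 cap — no reduction.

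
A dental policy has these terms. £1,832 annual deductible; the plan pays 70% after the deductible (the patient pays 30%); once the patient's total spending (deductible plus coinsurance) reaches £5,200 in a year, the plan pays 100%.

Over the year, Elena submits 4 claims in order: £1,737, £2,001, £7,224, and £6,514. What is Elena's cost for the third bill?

Bill 1, £1,737: fully absorbed by the deductible. Patient pays £1,737; OOP now £1,737.
Bill 2, £2,001: £95 finishes the deductible; £1,906 goes to coinsurance; 30% of £1,906 = £571.80. Cost to patient: £666.80. OOP to date £2,403.80.
Bill 3, £7,224: 30% coinsurance on £7,224 = £2,167.20. Patient pays £2,167.20; OOP now £4,571.

£2,167.20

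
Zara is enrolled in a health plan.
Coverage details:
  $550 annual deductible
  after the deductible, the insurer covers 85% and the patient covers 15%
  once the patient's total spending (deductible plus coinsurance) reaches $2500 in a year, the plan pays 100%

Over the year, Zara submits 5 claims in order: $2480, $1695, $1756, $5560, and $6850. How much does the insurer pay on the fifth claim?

Claim 1 — $2480: $550 finishes the deductible; $1930 goes to coinsurance; 15% of $1930 = $289.50. Patient owes $839.50 (running OOP $839.50). Insurer: $2480 − $839.50 = $1640.50.
Claim 2 — $1695: deductible met; 15% of $1695 = $254.25. Cost to patient: $254.25. OOP to date $1093.75. Plan pays $1695 − $254.25 = $1440.75.
Claim 3 — $1756: 15% coinsurance on $1756 = $263.40. Patient owes $263.40 (running OOP $1357.15). Insurer: $1756 − $263.40 = $1492.60.
Claim 4 — $5560: deductible already satisfied, so patient's share is 15% × $5560 = $834. Patient owes $834 (running OOP $2191.15). Insurer: $5560 − $834 = $4726.
Claim 5 — $6850: deductible met; 15% of $6850 = $1027.50. That would push OOP to $3218.65, over the $2500 cap, so patient pays $2500 − $2191.15 = $308.85. Insurer: $6850 − $308.85 = $6541.15.

$6541.15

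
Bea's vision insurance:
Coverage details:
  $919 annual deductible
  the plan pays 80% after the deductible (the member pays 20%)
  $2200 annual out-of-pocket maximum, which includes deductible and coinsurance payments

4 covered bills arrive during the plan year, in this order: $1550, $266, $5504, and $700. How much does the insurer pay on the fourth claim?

Bill 1, $1550: deductible takes $919, $631 remains; member's 20% is $126.20. Member pays $1045.20; OOP now $1045.20. Plan pays $1550 − $1045.20 = $504.80.
Bill 2, $266: 20% coinsurance on $266 = $53.20. Member owes $53.20 (running OOP $1098.40). Insurer: $266 − $53.20 = $212.80.
Bill 3, $5504: deductible met; 20% of $5504 = $1100.80. Member pays $1100.80; OOP now $2199.20. Insurer: $5504 − $1100.80 = $4403.20.
Bill 4, $700: deductible already satisfied, so member's share is 20% × $700 = $140. Adding that to $2199.20 gives $2339.20, past the $2200 cap; member pays only $2200 − $2199.20 = $0.80. Insurer: $700 − $0.80 = $699.20.

$699.20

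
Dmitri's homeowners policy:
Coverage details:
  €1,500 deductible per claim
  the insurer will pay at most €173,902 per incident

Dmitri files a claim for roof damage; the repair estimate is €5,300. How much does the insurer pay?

€3,800

Less the €1,500 deductible: €5,300 − €1,500 = €3,800.
€3,800 is within the €173,902 limit, so the insurer pays €3,800.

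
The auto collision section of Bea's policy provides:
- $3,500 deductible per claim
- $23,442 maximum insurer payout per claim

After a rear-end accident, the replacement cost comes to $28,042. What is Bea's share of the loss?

After the deductible, $28,042 − $3,500 = $24,542 remains.
$24,542 exceeds the $23,442 limit, so the insurer pays the limit: $23,442.
Out of pocket: $28,042 − $23,442 = $4,600.

$4,600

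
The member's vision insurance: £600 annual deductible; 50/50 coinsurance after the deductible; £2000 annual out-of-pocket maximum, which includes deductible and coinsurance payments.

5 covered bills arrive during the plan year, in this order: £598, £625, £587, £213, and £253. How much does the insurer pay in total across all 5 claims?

Claim 1 (£598): entire amount goes to the deductible. Member pays £598; OOP now £598. Insurer: £598 − £598 = £0.
Claim 2 (£625): £2 finishes the deductible; £623 goes to coinsurance; coinsurance £623 × 50% = £311.50. Member pays £313.50; OOP now £911.50. Plan pays £625 − £313.50 = £311.50.
Claim 3 (£587): deductible met; 50% of £587 = £293.50. Member pays £293.50; OOP now £1205. Insurer: £587 − £293.50 = £293.50.
Claim 4 (£213): deductible met; 50% of £213 = £106.50. Cost to member: £106.50. OOP to date £1311.50. Plan pays £213 − £106.50 = £106.50.
Claim 5 (£253): deductible already satisfied, so member's share is 50% × £253 = £126.50. Member owes £126.50 (running OOP £1438). Plan pays £253 − £126.50 = £126.50.
Insurer total = bills − member's total = £2276 − £1438 = £838.

£838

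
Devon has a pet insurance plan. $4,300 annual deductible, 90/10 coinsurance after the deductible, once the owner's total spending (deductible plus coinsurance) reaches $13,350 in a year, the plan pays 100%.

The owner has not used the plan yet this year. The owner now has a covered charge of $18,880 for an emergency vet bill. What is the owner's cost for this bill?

$5,758

Nothing has been paid toward the $4,300 deductible, so the first $4,300 of this charge is applied there.
That leaves $18,880 − $4,300 = $14,580 for coinsurance.
Owner's 10% share of $14,580 is $1,458.
That puts the owner's cost at $4,300 + $1,458 = $5,758 before any cap.
Cumulative spending $0 + $5,758 = $5,758 stays under the $13,350 maximum.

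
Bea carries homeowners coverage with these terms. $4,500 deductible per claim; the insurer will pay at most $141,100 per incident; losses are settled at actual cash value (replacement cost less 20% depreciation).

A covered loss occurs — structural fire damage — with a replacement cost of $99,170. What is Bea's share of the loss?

$24,334

Depreciate 20%: the covered value is $99,170 × 0.8 = $79,336.
Subtract the deductible: $79,336 − $4,500 = $74,836.
That's under the $141,100 cap, so the insurer reimburses the full $74,836.
The homeowner bears the rest of the original loss: $99,170 − $74,836 = $24,334.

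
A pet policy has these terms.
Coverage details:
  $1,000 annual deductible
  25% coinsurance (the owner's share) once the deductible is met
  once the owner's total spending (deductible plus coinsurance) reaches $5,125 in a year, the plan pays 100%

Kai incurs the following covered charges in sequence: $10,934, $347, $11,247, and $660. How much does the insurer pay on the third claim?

#1 ($10,934): $1,000 finishes the deductible; $9,934 goes to coinsurance; coinsurance $9,934 × 25% = $2,483.50. Owner pays $3,483.50; OOP now $3,483.50. Insurer: $10,934 − $3,483.50 = $7,450.50.
#2 ($347): deductible met; 25% of $347 = $86.75. Owner owes $86.75 (running OOP $3,570.25). Insurer: $347 − $86.75 = $260.25.
#3 ($11,247): 25% coinsurance on $11,247 = $2,811.75. Adding that to $3,570.25 gives $6,382, past the $5,125 cap; owner pays only $5,125 − $3,570.25 = $1,554.75. Insurer: $11,247 − $1,554.75 = $9,692.25.

$9,692.25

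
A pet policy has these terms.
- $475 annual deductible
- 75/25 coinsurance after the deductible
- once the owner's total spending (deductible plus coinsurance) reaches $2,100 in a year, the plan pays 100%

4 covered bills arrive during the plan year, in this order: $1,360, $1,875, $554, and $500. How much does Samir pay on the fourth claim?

$125

Claim 1 ($1,360): $475 finishes the deductible; $885 goes to coinsurance; owner's 25% is $221.25. Owner owes $696.25 (running OOP $696.25).
Claim 2 ($1,875): 25% coinsurance on $1,875 = $468.75. Owner owes $468.75 (running OOP $1,165).
Claim 3 ($554): 25% coinsurance on $554 = $138.50. Owner owes $138.50 (running OOP $1,303.50).
Claim 4 ($500): deductible met; 25% of $500 = $125. Cost to owner: $125. OOP to date $1,428.50.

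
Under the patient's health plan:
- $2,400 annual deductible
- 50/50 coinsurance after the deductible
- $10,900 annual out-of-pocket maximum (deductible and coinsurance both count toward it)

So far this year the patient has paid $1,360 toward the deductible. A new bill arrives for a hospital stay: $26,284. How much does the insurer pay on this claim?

$16,744

Deductible still to meet: $2,400 − $1,360 = $1,040.
That leaves $26,284 − $1,040 = $25,244 for coinsurance.
50% of $25,244 = $12,622 falls to the patient.
That puts the patient's cost at $1,040 + $12,622 = $13,662 before any cap.
Year-to-date out-of-pocket would reach $1,360 + $13,662 = $15,022, above the $10,900 maximum, so the patient pays only $10,900 − $1,360 = $9,540.
The insurer covers the remainder: $26,284 − $9,540 = $16,744.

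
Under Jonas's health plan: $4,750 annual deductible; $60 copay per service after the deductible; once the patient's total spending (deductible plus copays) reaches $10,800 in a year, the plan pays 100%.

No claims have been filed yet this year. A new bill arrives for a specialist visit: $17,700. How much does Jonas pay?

$4,810

The full $4,750 deductible is still open; $4,750 of this bill applies to it.
That leaves $17,700 − $4,750 = $12,950 for the copay.
Copay on this service: $60.
So the patient owes $4,750 + $60 = $4,810 before any cap.
Year-to-date out-of-pocket becomes $0 + $4,810 = $4,810, still under the $10,800 maximum, so no cap applies.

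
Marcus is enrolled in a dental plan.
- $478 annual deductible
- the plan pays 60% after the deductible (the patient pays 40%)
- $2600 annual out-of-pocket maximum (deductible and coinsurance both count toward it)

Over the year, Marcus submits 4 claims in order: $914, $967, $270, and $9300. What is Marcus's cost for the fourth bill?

$1452.80

Claim 1 ($914): deductible takes $478, $436 remains; 40% of $436 = $174.40. Patient pays $652.40; OOP now $652.40.
Claim 2 ($967): deductible met; 40% of $967 = $386.80. Patient owes $386.80 (running OOP $1039.20).
Claim 3 ($270): deductible already satisfied, so patient's share is 40% × $270 = $108. Patient owes $108 (running OOP $1147.20).
Claim 4 ($9300): deductible met; 40% of $9300 = $3720. That would push OOP to $4867.20, over the $2600 cap, so patient pays $2600 − $1147.20 = $1452.80.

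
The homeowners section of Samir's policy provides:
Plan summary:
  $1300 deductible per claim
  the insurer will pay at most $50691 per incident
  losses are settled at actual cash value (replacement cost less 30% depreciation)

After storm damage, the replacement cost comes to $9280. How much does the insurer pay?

Actual cash value after 30% depreciation: $9280 × 70% = $6496.
Less the $1300 deductible: $6496 − $1300 = $5196.
$5196 ≤ $50691, so the limit doesn't bind; insurer pays $5196.

$5196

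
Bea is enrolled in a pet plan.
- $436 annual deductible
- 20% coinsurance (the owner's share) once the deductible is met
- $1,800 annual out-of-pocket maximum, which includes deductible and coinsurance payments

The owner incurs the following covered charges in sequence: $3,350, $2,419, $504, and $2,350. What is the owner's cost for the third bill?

Bill 1, $3,350: $436 finishes the deductible; $2,914 goes to coinsurance; coinsurance $2,914 × 20% = $582.80. Cost to owner: $1,018.80. OOP to date $1,018.80.
Bill 2, $2,419: 20% coinsurance on $2,419 = $483.80. Owner owes $483.80 (running OOP $1,502.60).
Bill 3, $504: 20% coinsurance on $504 = $100.80. Owner pays $100.80; OOP now $1,603.40.

$100.80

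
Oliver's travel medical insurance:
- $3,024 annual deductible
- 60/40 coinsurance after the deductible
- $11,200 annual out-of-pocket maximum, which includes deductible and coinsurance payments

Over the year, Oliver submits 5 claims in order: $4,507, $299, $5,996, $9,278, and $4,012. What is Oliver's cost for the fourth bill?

$3,711.20

#1 ($4,507): deductible takes $3,024, $1,483 remains; 40% of $1,483 = $593.20. Cost to traveler: $3,617.20. OOP to date $3,617.20.
#2 ($299): 40% coinsurance on $299 = $119.60. Cost to traveler: $119.60. OOP to date $3,736.80.
#3 ($5,996): 40% coinsurance on $5,996 = $2,398.40. Cost to traveler: $2,398.40. OOP to date $6,135.20.
#4 ($9,278): deductible met; 40% of $9,278 = $3,711.20. Traveler pays $3,711.20; OOP now $9,846.40.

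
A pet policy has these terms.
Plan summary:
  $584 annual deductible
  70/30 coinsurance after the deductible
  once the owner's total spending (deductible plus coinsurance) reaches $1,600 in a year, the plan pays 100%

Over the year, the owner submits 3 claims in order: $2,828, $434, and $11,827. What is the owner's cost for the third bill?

$212.60

#1 ($2,828): $584 finishes the deductible; $2,244 goes to coinsurance; owner's 30% is $673.20. Cost to owner: $1,257.20. OOP to date $1,257.20.
#2 ($434): deductible met; 30% of $434 = $130.20. Owner pays $130.20; OOP now $1,387.40.
#3 ($11,827): 30% coinsurance on $11,827 = $3,548.10. Adding that to $1,387.40 gives $4,935.50, past the $1,600 cap; owner pays only $1,600 − $1,387.40 = $212.60.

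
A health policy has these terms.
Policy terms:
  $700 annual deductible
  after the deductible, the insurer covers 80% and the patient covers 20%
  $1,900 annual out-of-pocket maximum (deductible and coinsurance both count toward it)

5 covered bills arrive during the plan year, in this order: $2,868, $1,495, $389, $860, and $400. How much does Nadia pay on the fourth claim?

$172

Claim 1 — $2,868: deductible takes $700, $2,168 remains; 20% of $2,168 = $433.60. Cost to patient: $1,133.60. OOP to date $1,133.60.
Claim 2 — $1,495: deductible already satisfied, so patient's share is 20% × $1,495 = $299. Patient pays $299; OOP now $1,432.60.
Claim 3 — $389: deductible met; 20% of $389 = $77.80. Patient owes $77.80 (running OOP $1,510.40).
Claim 4 — $860: deductible met; 20% of $860 = $172. Patient pays $172; OOP now $1,682.40.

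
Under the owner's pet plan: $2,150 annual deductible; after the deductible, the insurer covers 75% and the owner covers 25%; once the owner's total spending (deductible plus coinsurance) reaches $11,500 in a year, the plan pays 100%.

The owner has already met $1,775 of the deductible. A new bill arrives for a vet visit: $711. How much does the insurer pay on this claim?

Deductible still to meet: $2,150 − $1,775 = $375.
After the $375 deductible portion, $711 − $375 = $336 is subject to coinsurance.
Owner's 25% share of $336 is $84.
So the owner owes $375 + $84 = $459 before any cap.
Total out-of-pocket so far would be $1,775 + $459 = $2,234, below the $11,500 cap — no reduction.
Insurer pays the balance: $711 − $459 = $252.

$252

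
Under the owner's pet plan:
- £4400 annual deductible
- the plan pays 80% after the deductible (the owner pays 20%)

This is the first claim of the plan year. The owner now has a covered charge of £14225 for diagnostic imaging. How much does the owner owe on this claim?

Nothing has been paid toward the £4400 deductible, so the first £4400 of this charge is applied there.
That leaves £14225 − £4400 = £9825 for coinsurance.
Owner's 20% share of £9825 is £1965.
That puts the owner's cost at £4400 + £1965 = £6365.

£6365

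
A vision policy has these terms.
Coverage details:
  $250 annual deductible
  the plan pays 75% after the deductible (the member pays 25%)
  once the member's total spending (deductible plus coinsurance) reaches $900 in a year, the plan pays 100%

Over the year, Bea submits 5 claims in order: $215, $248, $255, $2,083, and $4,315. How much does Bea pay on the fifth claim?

Claim 1 ($215): fully absorbed by the deductible. Cost to member: $215. OOP to date $215.
Claim 2 ($248): deductible takes $35, $213 remains; 25% of $213 = $53.25. Member owes $88.25 (running OOP $303.25).
Claim 3 ($255): deductible already satisfied, so member's share is 25% × $255 = $63.75. Member owes $63.75 (running OOP $367).
Claim 4 ($2,083): deductible already satisfied, so member's share is 25% × $2,083 = $520.75. Member pays $520.75; OOP now $887.75.
Claim 5 ($4,315): 25% coinsurance on $4,315 = $1,078.75. That would push OOP to $1,966.50, over the $900 cap, so member pays $900 − $887.75 = $12.25.

$12.25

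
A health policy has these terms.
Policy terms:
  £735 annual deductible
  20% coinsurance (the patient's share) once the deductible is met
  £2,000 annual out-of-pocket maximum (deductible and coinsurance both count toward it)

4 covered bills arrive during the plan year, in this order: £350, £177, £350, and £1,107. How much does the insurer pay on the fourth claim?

£885.60

Bill 1, £350: fully absorbed by the deductible. Patient owes £350 (running OOP £350). Insurer: £350 − £350 = £0.
Bill 2, £177: all of it applies to the deductible. Patient pays £177; OOP now £527. Insurer: £177 − £177 = £0.
Bill 3, £350: deductible takes £208, £142 remains; coinsurance £142 × 20% = £28.40. Cost to patient: £236.40. OOP to date £763.40. Insurer: £350 − £236.40 = £113.60.
Bill 4, £1,107: deductible already satisfied, so patient's share is 20% × £1,107 = £221.40. Patient pays £221.40; OOP now £984.80. Insurer: £1,107 − £221.40 = £885.60.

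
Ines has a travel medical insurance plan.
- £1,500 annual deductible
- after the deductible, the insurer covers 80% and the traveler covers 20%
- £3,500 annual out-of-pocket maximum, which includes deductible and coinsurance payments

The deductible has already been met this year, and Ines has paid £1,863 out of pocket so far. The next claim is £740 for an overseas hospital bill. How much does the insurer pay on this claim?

The deductible is already satisfied, so the full bill goes to coinsurance.
Traveler's 20% share of £740 is £148.
Total out-of-pocket so far would be £1,863 + £148 = £2,011, below the £3,500 cap — no reduction.
Insurer pays the balance: £740 − £148 = £592.

£592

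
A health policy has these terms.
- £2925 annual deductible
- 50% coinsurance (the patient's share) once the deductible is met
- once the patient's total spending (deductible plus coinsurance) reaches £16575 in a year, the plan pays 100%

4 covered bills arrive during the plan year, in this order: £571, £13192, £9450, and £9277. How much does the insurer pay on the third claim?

#1 (£571): fully absorbed by the deductible. Patient owes £571 (running OOP £571). Insurer: £571 − £571 = £0.
#2 (£13192): deductible takes £2354, £10838 remains; 50% of £10838 = £5419. Patient pays £7773; OOP now £8344. Insurer: £13192 − £7773 = £5419.
#3 (£9450): deductible already satisfied, so patient's share is 50% × £9450 = £4725. Cost to patient: £4725. OOP to date £13069. Plan pays £9450 − £4725 = £4725.

£4725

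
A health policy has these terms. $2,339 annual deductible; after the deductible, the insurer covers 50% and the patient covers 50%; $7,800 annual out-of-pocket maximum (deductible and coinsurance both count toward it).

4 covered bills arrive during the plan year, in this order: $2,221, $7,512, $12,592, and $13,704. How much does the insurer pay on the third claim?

$10,828

#1 ($2,221): entire amount goes to the deductible. Cost to patient: $2,221. OOP to date $2,221. Insurer: $2,221 − $2,221 = $0.
#2 ($7,512): deductible takes $118, $7,394 remains; patient's 50% is $3,697. Patient owes $3,815 (running OOP $6,036). Insurer: $7,512 − $3,815 = $3,697.
#3 ($12,592): 50% coinsurance on $12,592 = $6,296. That would push OOP to $12,332, over the $7,800 cap, so patient pays $7,800 − $6,036 = $1,764. Plan pays $12,592 − $1,764 = $10,828.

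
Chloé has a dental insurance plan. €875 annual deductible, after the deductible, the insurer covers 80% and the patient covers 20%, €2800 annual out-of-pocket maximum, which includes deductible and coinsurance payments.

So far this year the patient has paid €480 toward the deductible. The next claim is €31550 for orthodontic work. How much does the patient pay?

€2320

Deductible still to meet: €875 − €480 = €395.
The remaining €31155 (= €31550 − €395) moves to coinsurance.
Coinsurance: €31155 × 20% = €6231.
That puts the patient's cost at €395 + €6231 = €6626 before any cap.
Year-to-date out-of-pocket would reach €480 + €6626 = €7106, above the €2800 maximum, so the patient pays only €2800 − €480 = €2320.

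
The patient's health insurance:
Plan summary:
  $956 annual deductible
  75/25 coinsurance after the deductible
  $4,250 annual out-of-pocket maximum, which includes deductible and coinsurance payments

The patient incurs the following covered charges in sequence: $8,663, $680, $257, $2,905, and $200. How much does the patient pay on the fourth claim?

Bill 1, $8,663: $956 to deductible, leaving $7,707; patient's 25% is $1,926.75. Patient pays $2,882.75; OOP now $2,882.75.
Bill 2, $680: deductible met; 25% of $680 = $170. Cost to patient: $170. OOP to date $3,052.75.
Bill 3, $257: deductible met; 25% of $257 = $64.25. Cost to patient: $64.25. OOP to date $3,117.
Bill 4, $2,905: deductible met; 25% of $2,905 = $726.25. Patient pays $726.25; OOP now $3,843.25.

$726.25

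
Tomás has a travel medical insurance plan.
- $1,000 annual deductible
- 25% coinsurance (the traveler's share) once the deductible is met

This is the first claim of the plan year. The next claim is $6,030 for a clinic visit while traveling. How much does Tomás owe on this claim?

$2,257.50

The full $1,000 deductible is still open; $1,000 of this bill applies to it.
The remaining $5,030 (= $6,030 − $1,000) moves to coinsurance.
25% of $5,030 = $1,257.50 falls to the traveler.
So the traveler owes $1,000 + $1,257.50 = $2,257.50.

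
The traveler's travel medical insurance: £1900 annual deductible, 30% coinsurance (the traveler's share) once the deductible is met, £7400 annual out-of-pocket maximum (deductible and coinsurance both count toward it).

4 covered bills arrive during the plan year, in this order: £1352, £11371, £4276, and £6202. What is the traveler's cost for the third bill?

£1282.80

#1 (£1352): entire amount goes to the deductible. Cost to traveler: £1352. OOP to date £1352.
#2 (£11371): £548 finishes the deductible; £10823 goes to coinsurance; 30% of £10823 = £3246.90. Traveler pays £3794.90; OOP now £5146.90.
#3 (£4276): deductible already satisfied, so traveler's share is 30% × £4276 = £1282.80. Traveler pays £1282.80; OOP now £6429.70.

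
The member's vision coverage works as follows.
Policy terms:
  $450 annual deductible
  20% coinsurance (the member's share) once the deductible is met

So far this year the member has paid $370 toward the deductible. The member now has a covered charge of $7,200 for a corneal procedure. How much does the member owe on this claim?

Remaining deductible: $450 − $370 = $80.
The remaining $7,120 (= $7,200 − $80) moves to coinsurance.
Member's 20% share of $7,120 is $1,424.
So the member owes $80 + $1,424 = $1,504.

$1,504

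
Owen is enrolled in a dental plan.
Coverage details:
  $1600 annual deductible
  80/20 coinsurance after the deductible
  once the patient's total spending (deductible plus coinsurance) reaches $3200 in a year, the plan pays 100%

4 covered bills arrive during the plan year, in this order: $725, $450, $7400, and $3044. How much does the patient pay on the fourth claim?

Bill 1, $725: all of it applies to the deductible. Patient pays $725; OOP now $725.
Bill 2, $450: entire amount goes to the deductible. Patient owes $450 (running OOP $1175).
Bill 3, $7400: $425 finishes the deductible; $6975 goes to coinsurance; coinsurance $6975 × 20% = $1395. Patient pays $1820; OOP now $2995.
Bill 4, $3044: deductible met; 20% of $3044 = $608.80. OOP would hit $3603.80 > $3200, so the cap limits the patient to $3200 − $2995 = $205.

$205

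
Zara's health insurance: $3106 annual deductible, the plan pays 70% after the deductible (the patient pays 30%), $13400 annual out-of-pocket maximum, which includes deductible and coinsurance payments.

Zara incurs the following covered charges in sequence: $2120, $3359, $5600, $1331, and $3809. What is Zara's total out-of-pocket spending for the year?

Bill 1, $2120: entire amount goes to the deductible. Patient pays $2120; OOP now $2120.
Bill 2, $3359: $986 to deductible, leaving $2373; coinsurance $2373 × 30% = $711.90. Patient pays $1697.90; OOP now $3817.90.
Bill 3, $5600: deductible already satisfied, so patient's share is 30% × $5600 = $1680. Patient pays $1680; OOP now $5497.90.
Bill 4, $1331: deductible already satisfied, so patient's share is 30% × $1331 = $399.30. Patient pays $399.30; OOP now $5897.20.
Bill 5, $3809: deductible met; 30% of $3809 = $1142.70. Patient owes $1142.70 (running OOP $7039.90).
Total paid by the patient: $2120 + $1697.90 + $1680 + $399.30 + $1142.70 = $7039.90.

$7039.90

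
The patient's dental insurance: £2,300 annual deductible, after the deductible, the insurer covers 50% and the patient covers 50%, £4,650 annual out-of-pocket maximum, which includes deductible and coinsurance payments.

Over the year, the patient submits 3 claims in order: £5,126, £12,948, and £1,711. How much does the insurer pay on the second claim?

£12,011

Claim 1 — £5,126: deductible takes £2,300, £2,826 remains; 50% of £2,826 = £1,413. Cost to patient: £3,713. OOP to date £3,713. Plan pays £5,126 − £3,713 = £1,413.
Claim 2 — £12,948: deductible met; 50% of £12,948 = £6,474. Adding that to £3,713 gives £10,187, past the £4,650 cap; patient pays only £4,650 − £3,713 = £937. Insurer: £12,948 − £937 = £12,011.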